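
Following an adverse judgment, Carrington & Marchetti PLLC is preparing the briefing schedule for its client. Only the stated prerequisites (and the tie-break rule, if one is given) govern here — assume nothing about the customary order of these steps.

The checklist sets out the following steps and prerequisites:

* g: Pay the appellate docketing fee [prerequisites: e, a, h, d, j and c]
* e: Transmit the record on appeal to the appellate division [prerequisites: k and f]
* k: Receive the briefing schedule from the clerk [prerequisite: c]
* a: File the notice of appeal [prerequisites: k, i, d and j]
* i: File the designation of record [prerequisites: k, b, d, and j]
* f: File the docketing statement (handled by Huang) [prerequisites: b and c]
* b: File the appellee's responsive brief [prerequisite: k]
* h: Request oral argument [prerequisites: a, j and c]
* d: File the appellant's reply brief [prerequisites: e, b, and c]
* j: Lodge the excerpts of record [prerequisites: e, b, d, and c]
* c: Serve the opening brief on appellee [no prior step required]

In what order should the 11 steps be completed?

c has no prerequisites → c first.
k is the only step now ready → k.
b needed k, now all done → b.
f needed b and c, now all done → f.
Next only e has its prerequisites met → e.
d needed e, b and c, now all done → d.
Next only j has its prerequisites met → j.
i needed k, b, d and j, now all done → i.
a is the only step now ready → a.
h is the only step now ready → h.
g needed e, a, h, d, j and c, now all done → g.

c k b f e d j i a h g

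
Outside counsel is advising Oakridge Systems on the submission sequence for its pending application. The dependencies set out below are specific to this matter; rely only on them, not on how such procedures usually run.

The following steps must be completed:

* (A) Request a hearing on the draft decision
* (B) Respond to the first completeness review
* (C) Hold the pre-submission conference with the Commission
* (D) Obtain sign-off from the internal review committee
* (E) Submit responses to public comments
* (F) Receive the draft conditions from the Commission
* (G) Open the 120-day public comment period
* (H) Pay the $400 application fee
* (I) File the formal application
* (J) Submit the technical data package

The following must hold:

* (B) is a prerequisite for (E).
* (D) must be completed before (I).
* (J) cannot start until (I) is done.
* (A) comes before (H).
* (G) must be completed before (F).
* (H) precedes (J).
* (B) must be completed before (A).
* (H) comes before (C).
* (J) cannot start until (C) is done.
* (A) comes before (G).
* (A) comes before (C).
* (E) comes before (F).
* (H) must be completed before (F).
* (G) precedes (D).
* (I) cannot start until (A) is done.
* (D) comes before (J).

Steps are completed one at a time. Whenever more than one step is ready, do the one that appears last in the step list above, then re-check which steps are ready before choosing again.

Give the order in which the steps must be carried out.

(B) is the only step with nothing outstanding, so it goes first.
(E) and (A) are both available; (E) is listed later → (E).
That leaves (A) as the only ready step → (A).
Ready: (H) and (G). (H) is listed later → (H).
(C) now also ready, so the ready set is {(G), (C)}; (G) is listed later → (G).
Ready: (F), (D) and (C). (F) is listed later → (F).
(D) and (C) are both available; (D) is listed later → (D).
(I) now also ready, so the ready set is {(I), (C)}; (I) is listed later → (I).
Next only (C) has its prerequisites met → (C).
(J) needed (I), (H), (D) and (C), now all done → (J).

(B), (E), (A), (H), (G), (F), (D), (I), (C), (J)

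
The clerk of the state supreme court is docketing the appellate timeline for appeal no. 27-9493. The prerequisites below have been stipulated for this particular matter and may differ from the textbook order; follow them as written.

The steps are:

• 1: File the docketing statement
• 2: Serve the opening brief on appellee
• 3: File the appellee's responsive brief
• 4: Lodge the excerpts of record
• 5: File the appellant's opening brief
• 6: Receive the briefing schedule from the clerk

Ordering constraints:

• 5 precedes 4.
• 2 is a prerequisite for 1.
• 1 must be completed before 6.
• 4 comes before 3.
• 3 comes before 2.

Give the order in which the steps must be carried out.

5 is the only step with nothing outstanding, so it goes first.
That leaves 4 as the only ready step → 4.
3 needed 4, now all done → 3.
2 is the only step now ready → 2.
1 is the only step now ready → 1.
6 needed 1, now all done → 6.

5 4 3 2 1 6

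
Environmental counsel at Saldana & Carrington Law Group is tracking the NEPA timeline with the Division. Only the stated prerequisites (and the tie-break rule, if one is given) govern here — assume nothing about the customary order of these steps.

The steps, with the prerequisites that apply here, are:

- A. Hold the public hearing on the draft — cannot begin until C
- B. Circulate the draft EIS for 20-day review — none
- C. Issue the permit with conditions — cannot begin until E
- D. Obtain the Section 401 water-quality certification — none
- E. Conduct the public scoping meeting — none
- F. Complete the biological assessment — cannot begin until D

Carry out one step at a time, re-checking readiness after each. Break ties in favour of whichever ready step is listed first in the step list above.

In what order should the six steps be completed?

B, D and E have no prerequisites; B is listed earlier, so B is first.
D and E are both available; D is listed earlier → D.
E and F are both available; E is listed earlier → E.
C now also ready, so the ready set is {C, F}; C is listed earlier → C.
Now A and F have their prerequisites met. A is listed earlier, so A next.
F needed D, now all done → F.

B, D, E, C, A, F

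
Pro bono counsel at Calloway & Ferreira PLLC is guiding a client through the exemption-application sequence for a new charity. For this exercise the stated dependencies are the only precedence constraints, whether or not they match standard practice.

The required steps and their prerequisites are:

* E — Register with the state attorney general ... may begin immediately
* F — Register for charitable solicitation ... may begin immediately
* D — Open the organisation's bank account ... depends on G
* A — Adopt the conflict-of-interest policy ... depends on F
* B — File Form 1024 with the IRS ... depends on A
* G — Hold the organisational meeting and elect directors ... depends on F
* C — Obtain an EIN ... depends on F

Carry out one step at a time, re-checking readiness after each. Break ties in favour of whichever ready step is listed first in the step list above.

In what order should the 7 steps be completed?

E, F, A, B, G, D, C

E and F have no prerequisites; E is listed earlier, so E is first.
That leaves F as the only ready step → F.
Ready: A, G and C. A is listed earlier → A.
Ready: B, G and C. B is listed earlier → B.
Ready: G and C. G is listed earlier → G.
D now also ready, so the ready set is {D, C}; D is listed earlier → D.
C needed F, now all done → C.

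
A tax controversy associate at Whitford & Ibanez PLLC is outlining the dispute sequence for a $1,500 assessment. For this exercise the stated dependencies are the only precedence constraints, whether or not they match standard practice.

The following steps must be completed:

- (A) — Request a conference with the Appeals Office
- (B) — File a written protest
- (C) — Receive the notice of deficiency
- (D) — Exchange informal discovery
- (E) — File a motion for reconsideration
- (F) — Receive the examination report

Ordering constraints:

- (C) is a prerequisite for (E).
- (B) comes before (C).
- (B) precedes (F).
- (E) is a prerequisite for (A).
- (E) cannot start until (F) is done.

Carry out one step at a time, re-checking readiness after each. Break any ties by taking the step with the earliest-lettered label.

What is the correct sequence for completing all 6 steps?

Nothing is required for (B) and (D). (B) has the earlier label → (B) first.
(C) and (F) now also ready, so the ready set is {(C), (D), (F)}; (C) has the earlier label → (C).
Now (D) and (F) have their prerequisites met. (D) has the earlier label, so (D) next.
(F) is the only step now ready → (F).
That leaves (E) as the only ready step → (E).
Next only (A) has its prerequisites met → (A).

(B) (C) (D) (F) (E) (A)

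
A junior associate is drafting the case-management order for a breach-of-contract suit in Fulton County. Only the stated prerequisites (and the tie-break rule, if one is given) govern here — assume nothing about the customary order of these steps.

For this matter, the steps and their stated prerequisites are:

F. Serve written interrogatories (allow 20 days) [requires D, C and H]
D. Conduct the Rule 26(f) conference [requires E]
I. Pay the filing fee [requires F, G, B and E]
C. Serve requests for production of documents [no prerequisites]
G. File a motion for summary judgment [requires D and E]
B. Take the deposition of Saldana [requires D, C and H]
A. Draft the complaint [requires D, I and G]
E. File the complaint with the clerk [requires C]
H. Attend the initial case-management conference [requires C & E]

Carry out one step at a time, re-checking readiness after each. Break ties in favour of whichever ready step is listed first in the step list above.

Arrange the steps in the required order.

C is the only step with nothing outstanding, so it goes first.
E needed C, now all done → E.
Ready: D and H. D is listed earlier → D.
G and H are both available; G is listed earlier → G.
Next only H has its prerequisites met → H.
Ready: F and B. F is listed earlier → F.
B is the only step now ready → B.
I needed F, G, B and E, now all done → I.
Next only A has its prerequisites met → A.

C → E → D → G → H → F → B → I → A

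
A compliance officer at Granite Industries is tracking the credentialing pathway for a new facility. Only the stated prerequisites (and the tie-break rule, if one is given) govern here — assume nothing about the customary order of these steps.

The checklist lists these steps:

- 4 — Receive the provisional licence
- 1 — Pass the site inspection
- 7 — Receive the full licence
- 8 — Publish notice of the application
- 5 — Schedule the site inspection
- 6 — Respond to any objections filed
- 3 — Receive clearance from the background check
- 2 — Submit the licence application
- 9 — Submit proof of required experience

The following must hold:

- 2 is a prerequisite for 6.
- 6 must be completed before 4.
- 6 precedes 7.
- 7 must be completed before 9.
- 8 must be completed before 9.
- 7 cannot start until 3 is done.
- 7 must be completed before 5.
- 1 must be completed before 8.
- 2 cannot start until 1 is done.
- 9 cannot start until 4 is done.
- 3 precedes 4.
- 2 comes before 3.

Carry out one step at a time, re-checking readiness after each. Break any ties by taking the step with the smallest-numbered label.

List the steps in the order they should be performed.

1, 2, 3, 6, 4, 7, 5, 8, 9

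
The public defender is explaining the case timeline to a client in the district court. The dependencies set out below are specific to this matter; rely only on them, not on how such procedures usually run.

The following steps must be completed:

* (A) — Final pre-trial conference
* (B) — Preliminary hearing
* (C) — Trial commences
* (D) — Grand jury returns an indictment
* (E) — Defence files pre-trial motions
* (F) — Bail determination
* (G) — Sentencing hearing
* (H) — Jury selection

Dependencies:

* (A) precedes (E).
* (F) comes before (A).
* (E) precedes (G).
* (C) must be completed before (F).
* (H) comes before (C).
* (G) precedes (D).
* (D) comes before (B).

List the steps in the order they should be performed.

(H), (C), (F), (A), (E), (G), (D), (B)

(H) is the only step with nothing outstanding, so it goes first.
(C) is the only step now ready → (C).
Next only (F) has its prerequisites met → (F).
(A) needed (F), now all done → (A).
Next only (E) has its prerequisites met → (E).
That leaves (G) as the only ready step → (G).
(D) needed (G), now all done → (D).
Next only (B) has its prerequisites met → (B).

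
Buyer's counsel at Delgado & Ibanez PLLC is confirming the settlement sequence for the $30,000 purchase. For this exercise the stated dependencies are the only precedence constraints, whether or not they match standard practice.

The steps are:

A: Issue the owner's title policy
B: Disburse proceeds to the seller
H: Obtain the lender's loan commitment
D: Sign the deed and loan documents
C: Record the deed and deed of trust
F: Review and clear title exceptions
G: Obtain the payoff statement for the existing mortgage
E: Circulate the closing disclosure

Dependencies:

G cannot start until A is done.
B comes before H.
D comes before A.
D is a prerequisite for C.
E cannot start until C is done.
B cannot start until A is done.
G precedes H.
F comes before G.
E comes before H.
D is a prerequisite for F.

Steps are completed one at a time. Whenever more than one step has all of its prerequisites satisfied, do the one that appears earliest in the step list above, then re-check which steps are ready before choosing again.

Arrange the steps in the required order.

D A B C F G E H

D has no prerequisites → D first.
Ready: A, C and F. A is listed earlier → A.
Now B, C and F have their prerequisites met. B is listed earlier, so B next.
Now C and F have their prerequisites met. C is listed earlier, so C next.
F and E are both available; F is listed earlier → F.
G now also ready, so the ready set is {G, E}; G is listed earlier → G.
E is the only step now ready → E.
H needed B, G and E, now all done → H.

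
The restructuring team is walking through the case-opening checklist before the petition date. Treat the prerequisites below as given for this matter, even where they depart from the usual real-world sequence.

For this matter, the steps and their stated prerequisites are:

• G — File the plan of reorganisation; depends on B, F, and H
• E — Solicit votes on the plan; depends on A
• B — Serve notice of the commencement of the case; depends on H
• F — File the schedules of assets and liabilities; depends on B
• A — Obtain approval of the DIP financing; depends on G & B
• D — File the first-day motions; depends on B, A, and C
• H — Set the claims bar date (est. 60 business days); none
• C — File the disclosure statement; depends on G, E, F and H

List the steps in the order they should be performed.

H has no prerequisites → H first.
That leaves B as the only ready step → B.
That leaves F as the only ready step → F.
Next only G has its prerequisites met → G.
A needed G and B, now all done → A.
E needed A, now all done → E.
That leaves C as the only ready step → C.
D needed B, A and C, now all done → D.

H B F G A E C D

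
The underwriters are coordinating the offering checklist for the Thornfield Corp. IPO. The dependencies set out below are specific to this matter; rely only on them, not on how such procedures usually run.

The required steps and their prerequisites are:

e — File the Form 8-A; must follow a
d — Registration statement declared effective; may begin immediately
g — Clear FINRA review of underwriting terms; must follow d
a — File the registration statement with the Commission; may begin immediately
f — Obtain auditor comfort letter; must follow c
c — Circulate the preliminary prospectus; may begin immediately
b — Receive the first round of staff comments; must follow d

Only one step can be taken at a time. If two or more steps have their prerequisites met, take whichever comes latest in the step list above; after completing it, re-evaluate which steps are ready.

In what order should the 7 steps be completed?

c f a d b g e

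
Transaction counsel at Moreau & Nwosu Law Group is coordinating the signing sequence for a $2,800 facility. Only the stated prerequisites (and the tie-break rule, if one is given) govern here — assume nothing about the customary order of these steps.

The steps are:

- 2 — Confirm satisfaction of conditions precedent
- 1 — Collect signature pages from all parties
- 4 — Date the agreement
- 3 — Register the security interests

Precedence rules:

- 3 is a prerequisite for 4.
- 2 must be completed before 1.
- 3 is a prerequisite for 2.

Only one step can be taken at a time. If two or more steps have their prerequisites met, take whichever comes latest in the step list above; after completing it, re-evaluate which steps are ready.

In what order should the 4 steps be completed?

3, 4, 2, 1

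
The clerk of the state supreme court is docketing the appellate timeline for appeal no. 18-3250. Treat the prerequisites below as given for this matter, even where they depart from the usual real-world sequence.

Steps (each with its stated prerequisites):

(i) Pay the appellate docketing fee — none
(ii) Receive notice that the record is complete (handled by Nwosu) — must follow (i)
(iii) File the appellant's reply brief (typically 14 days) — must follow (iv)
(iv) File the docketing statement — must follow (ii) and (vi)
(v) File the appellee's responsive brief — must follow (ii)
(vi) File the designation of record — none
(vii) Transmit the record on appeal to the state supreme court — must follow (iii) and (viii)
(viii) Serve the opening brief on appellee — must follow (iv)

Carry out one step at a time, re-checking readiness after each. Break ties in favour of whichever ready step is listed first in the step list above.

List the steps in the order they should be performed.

(i) and (vi) have no prerequisites; (i) is listed earlier, so (i) is first.
(ii) now also ready, so the ready set is {(ii), (vi)}; (ii) is listed earlier → (ii).
(v) and (vi) are both available; (v) is listed earlier → (v).
That leaves (vi) as the only ready step → (vi).
(iv) needed (ii) and (vi), now all done → (iv).
Ready: (iii) and (viii). (iii) is listed earlier → (iii).
(viii) needed (iv), now all done → (viii).
(vii) needed (iii) and (viii), now all done → (vii).

(i) (ii) (v) (vi) (iv) (iii) (viii) (vii)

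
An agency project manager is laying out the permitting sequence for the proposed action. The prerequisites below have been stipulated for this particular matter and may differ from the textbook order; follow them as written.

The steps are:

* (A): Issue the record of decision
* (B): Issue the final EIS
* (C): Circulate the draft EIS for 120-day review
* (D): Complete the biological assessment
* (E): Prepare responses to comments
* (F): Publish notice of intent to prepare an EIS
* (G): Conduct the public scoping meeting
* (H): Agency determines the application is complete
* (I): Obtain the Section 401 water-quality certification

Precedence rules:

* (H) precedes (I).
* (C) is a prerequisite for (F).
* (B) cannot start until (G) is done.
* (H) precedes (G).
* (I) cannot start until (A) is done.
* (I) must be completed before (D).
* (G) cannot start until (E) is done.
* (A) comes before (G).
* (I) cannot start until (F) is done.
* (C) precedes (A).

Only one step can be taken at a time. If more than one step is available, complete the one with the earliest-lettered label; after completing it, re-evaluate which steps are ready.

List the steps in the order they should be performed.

(C), (A), (E), (F), (H), (G), (B), (I), (D)

(C), (E) and (H) have no prerequisites; (C) has the earlier label, so (C) is first.
Ready: (A), (E), (F) and (H). (A) has the earlier label → (A).
(E), (F) and (H) are all available; (E) has the earlier label → (E).
(F) and (H) are both available; (F) has the earlier label → (F).
Next only (H) has its prerequisites met → (H).
(G) and (I) are both available; (G) has the earlier label → (G).
(B) now also ready, so the ready set is {(B), (I)}; (B) has the earlier label → (B).
Next only (I) has its prerequisites met → (I).
Next only (D) has its prerequisites met → (D).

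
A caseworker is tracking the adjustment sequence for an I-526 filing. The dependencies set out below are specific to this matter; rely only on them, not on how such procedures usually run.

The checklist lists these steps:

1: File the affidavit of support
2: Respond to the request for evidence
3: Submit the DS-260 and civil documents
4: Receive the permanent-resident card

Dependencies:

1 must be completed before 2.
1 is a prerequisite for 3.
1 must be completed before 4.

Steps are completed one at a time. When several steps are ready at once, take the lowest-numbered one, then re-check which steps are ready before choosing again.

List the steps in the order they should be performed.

1 is the only step with nothing outstanding, so it goes first.
Ready: 2, 3 and 4. 2 has the earlier label → 2.
Ready: 3 and 4. 3 has the earlier label → 3.
4 is the only step now ready → 4.

1 2 3 4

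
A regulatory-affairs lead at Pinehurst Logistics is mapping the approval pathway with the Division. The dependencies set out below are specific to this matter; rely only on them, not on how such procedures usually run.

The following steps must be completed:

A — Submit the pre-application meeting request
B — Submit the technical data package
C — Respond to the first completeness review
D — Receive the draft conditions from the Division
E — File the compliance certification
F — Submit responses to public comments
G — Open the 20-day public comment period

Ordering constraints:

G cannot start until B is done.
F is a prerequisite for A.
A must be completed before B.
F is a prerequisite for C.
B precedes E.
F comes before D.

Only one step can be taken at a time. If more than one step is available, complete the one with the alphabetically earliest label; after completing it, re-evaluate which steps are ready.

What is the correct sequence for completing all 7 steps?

F has no prerequisites → F first.
A, C and D are all available; A has the earlier label → A.
B, C and D are all available; B has the earlier label → B.
E and G now also ready, so the ready set is {C, D, E, G}; C has the earlier label → C.
D, E and G are all available; D has the earlier label → D.
Now E and G have their prerequisites met. E has the earlier label, so E next.
Next only G has its prerequisites met → G.

F, A, B, C, D, E, G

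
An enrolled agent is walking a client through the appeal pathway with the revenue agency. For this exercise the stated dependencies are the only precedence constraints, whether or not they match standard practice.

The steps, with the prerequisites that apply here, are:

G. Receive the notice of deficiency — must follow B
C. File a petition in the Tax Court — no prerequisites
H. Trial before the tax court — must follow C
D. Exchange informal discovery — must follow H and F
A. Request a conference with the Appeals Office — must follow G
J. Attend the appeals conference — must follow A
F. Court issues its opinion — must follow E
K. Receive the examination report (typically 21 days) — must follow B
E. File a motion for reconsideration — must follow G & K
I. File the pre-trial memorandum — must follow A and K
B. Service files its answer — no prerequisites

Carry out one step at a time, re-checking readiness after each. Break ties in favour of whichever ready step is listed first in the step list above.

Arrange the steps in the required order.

C and B have no prerequisites; C is listed earlier, so C is first.
Now H and B have their prerequisites met. H is listed earlier, so H next.
That leaves B as the only ready step → B.
Ready: G and K. G is listed earlier → G.
Now A and K have their prerequisites met. A is listed earlier, so A next.
J now also ready, so the ready set is {J, K}; J is listed earlier → J.
K needed B, now all done → K.
Now E and I have their prerequisites met. E is listed earlier, so E next.
F and I are both available; F is listed earlier → F.
D now also ready, so the ready set is {D, I}; D is listed earlier → D.
I needed A and K, now all done → I.

C, H, B, G, A, J, K, E, F, D, I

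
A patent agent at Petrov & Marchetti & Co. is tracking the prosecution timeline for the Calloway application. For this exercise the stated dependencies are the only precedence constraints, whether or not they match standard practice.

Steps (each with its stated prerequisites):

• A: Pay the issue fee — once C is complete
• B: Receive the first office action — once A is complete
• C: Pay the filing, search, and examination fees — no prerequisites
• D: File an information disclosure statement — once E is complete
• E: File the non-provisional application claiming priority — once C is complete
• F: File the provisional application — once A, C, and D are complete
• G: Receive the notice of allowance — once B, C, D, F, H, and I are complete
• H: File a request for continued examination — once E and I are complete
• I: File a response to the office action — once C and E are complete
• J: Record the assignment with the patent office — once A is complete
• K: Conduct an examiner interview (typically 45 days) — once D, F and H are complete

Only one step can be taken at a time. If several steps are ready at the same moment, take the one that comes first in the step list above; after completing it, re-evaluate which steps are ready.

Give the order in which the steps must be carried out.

C is the only step with nothing outstanding, so it goes first.
A and E are both available; A is listed earlier → A.
B and J now also ready, so the ready set is {B, E, J}; B is listed earlier → B.
E and J are both available; E is listed earlier → E.
Ready: D, I and J. D is listed earlier → D.
Ready: F, I and J. F is listed earlier → F.
Now I and J have their prerequisites met. I is listed earlier, so I next.
H now also ready, so the ready set is {H, J}; H is listed earlier → H.
Ready: G, J and K. G is listed earlier → G.
Now J and K have their prerequisites met. J is listed earlier, so J next.
Next only K has its prerequisites met → K.

C, A, B, E, D, F, I, H, G, J, K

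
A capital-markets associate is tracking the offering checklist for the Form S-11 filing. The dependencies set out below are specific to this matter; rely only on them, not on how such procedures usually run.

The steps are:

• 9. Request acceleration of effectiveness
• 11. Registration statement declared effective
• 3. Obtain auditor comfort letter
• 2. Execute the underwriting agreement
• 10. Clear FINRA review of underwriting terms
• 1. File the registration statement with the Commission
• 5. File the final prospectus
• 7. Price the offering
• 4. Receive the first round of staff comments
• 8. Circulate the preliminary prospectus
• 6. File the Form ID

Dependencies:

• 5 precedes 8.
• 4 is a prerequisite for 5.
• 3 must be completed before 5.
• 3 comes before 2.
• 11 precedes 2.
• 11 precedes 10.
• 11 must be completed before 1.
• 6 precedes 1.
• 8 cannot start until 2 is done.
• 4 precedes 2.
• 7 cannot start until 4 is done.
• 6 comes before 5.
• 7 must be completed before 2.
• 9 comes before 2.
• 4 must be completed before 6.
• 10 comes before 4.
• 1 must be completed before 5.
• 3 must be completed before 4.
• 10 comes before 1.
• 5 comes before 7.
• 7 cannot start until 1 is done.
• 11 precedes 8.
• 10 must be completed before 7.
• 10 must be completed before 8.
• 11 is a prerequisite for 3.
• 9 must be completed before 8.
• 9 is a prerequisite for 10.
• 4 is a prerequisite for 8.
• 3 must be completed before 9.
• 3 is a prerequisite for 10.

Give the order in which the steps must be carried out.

11, 3, 9, 10, 4, 6, 1, 5, 7, 2, 8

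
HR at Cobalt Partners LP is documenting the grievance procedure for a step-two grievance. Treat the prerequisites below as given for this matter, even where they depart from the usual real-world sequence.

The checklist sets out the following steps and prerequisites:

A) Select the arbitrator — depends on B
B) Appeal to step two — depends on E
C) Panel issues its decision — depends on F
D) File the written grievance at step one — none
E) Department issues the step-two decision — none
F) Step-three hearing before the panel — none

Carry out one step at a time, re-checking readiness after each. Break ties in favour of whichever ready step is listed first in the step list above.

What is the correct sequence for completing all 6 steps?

D E B A F C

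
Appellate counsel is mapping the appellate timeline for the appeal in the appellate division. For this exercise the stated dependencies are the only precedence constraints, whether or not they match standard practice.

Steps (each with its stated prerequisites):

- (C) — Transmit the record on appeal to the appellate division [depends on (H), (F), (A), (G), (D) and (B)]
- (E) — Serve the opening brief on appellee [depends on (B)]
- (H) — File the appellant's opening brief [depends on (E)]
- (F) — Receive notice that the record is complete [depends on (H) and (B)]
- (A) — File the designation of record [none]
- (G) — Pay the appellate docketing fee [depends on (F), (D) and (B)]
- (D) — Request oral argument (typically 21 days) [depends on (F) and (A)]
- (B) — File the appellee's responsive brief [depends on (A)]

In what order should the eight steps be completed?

(A), (B), (E), (H), (F), (D), (G), (C)

(A) is the only step with nothing outstanding, so it goes first.
(B) needed (A), now all done → (B).
That leaves (E) as the only ready step → (E).
(H) is the only step now ready → (H).
Next only (F) has its prerequisites met → (F).
Next only (D) has its prerequisites met → (D).
(G) needed (F), (D) and (B), now all done → (G).
(C) needed (H), (F), (A), (G), (D) and (B), now all done → (C).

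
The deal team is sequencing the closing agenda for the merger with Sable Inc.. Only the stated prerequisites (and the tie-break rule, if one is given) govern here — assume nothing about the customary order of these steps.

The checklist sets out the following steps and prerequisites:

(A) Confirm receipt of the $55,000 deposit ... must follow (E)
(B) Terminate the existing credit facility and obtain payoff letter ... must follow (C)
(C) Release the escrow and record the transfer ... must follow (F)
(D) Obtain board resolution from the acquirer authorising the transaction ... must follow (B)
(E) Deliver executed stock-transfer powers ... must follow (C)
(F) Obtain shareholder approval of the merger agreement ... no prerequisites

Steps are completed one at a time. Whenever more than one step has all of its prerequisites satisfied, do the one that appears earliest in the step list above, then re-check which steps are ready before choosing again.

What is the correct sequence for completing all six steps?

(F) is the only step with nothing outstanding, so it goes first.
(C) needed (F), now all done → (C).
(B) and (E) are both available; (B) is listed earlier → (B).
(D) now also ready, so the ready set is {(D), (E)}; (D) is listed earlier → (D).
(E) needed (C), now all done → (E).
(A) needed (E), now all done → (A).

(F) → (C) → (B) → (D) → (E) → (A)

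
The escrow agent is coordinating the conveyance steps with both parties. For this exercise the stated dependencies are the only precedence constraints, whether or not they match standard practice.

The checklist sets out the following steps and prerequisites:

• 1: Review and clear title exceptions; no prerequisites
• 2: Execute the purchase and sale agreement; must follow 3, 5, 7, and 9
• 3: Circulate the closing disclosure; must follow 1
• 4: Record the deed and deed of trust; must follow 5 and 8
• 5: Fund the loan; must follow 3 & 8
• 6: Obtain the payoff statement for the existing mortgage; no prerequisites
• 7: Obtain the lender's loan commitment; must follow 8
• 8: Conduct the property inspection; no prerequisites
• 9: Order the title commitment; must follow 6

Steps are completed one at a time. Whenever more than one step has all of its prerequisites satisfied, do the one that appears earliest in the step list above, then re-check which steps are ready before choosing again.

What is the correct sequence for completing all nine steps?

Nothing is required for 1, 6 and 8. 1 is listed earlier → 1 first.
3 now also ready, so the ready set is {3, 6, 8}; 3 is listed earlier → 3.
Now 6 and 8 have their prerequisites met. 6 is listed earlier, so 6 next.
8 and 9 are both available; 8 is listed earlier → 8.
Ready: 5, 7 and 9. 5 is listed earlier → 5.
4 now also ready, so the ready set is {4, 7, 9}; 4 is listed earlier → 4.
Ready: 7 and 9. 7 is listed earlier → 7.
9 is the only step now ready → 9.
2 needed 3, 5, 7 and 9, now all done → 2.

1 → 3 → 6 → 8 → 5 → 4 → 7 → 9 → 2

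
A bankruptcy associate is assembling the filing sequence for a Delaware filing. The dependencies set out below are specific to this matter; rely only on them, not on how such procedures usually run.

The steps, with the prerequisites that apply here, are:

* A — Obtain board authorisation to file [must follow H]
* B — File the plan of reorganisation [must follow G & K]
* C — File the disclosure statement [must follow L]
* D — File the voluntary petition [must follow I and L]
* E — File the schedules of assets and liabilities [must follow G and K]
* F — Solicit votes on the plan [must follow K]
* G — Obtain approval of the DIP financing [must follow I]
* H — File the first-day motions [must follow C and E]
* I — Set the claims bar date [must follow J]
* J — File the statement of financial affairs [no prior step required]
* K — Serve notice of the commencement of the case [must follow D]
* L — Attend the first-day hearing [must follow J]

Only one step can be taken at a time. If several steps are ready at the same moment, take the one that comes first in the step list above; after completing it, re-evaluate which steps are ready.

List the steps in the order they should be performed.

J, I, G, L, C, D, K, B, E, F, H, A

Only J has no prerequisites, so it is first.
Now I and L have their prerequisites met. I is listed earlier, so I next.
Ready: G and L. G is listed earlier → G.
That leaves L as the only ready step → L.
C and D are both available; C is listed earlier → C.
Next only D has its prerequisites met → D.
K needed D, now all done → K.
Ready: B, E and F. B is listed earlier → B.
Now E and F have their prerequisites met. E is listed earlier, so E next.
H now also ready, so the ready set is {F, H}; F is listed earlier → F.
H is the only step now ready → H.
That leaves A as the only ready step → A.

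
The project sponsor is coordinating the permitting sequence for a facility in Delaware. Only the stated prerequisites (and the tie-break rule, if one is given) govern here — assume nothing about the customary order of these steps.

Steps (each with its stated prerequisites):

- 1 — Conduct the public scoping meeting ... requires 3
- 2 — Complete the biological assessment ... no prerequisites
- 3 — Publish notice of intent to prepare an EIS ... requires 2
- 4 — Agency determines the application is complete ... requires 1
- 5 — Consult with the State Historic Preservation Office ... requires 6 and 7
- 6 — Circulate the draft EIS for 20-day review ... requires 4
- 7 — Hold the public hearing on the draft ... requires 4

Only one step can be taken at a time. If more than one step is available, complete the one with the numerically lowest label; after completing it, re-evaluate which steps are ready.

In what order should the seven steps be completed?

2 → 3 → 1 → 4 → 6 → 7 → 5

Only 2 has no prerequisites, so it is first.
3 needed 2, now all done → 3.
Next only 1 has its prerequisites met → 1.
4 needed 1, now all done → 4.
6 and 7 are both available; 6 has the earlier label → 6.
7 is the only step now ready → 7.
5 needed 6 and 7, now all done → 5.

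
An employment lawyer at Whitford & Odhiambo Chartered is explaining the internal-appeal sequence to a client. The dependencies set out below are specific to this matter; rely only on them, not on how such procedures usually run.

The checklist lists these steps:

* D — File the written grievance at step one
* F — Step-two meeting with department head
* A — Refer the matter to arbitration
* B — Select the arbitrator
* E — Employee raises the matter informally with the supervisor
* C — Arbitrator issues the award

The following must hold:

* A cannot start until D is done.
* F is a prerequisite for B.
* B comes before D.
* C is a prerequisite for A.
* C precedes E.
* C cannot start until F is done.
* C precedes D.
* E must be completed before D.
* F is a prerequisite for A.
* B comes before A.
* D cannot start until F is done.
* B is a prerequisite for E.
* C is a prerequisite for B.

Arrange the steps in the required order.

F → C → B → E → D → A

F is the only step with nothing outstanding, so it goes first.
C is the only step now ready → C.
B needed F and C, now all done → B.
E is the only step now ready → E.
Next only D has its prerequisites met → D.
Next only A has its prerequisites met → A.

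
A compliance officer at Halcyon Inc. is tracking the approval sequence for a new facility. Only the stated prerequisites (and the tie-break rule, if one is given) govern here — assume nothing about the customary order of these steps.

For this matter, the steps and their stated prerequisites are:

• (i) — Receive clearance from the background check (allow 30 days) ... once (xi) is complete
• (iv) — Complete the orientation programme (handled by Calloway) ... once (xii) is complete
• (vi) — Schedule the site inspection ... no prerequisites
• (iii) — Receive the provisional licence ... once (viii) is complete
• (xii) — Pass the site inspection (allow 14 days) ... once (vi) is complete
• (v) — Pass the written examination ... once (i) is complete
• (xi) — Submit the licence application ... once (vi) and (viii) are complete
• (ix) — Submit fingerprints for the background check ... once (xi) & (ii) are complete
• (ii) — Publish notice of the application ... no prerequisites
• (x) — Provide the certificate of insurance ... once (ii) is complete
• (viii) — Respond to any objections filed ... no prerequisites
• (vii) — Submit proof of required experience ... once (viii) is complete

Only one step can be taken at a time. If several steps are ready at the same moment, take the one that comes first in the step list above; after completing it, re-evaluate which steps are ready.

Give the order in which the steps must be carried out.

Nothing is required for (vi), (ii) and (viii). (vi) is listed earlier → (vi) first.
(xii) now also ready, so the ready set is {(xii), (ii), (viii)}; (xii) is listed earlier → (xii).
(iv), (ii) and (viii) are all available; (iv) is listed earlier → (iv).
(ii) and (viii) are both available; (ii) is listed earlier → (ii).
Ready: (x) and (viii). (x) is listed earlier → (x).
That leaves (viii) as the only ready step → (viii).
Ready: (iii), (xi) and (vii). (iii) is listed earlier → (iii).
Now (xi) and (vii) have their prerequisites met. (xi) is listed earlier, so (xi) next.
Ready: (i), (ix) and (vii). (i) is listed earlier → (i).
Now (v), (ix) and (vii) have their prerequisites met. (v) is listed earlier, so (v) next.
(ix) and (vii) are both available; (ix) is listed earlier → (ix).
That leaves (vii) as the only ready step → (vii).

(vi), (xii), (iv), (ii), (x), (viii), (iii), (xi), (i), (v), (ix), (vii)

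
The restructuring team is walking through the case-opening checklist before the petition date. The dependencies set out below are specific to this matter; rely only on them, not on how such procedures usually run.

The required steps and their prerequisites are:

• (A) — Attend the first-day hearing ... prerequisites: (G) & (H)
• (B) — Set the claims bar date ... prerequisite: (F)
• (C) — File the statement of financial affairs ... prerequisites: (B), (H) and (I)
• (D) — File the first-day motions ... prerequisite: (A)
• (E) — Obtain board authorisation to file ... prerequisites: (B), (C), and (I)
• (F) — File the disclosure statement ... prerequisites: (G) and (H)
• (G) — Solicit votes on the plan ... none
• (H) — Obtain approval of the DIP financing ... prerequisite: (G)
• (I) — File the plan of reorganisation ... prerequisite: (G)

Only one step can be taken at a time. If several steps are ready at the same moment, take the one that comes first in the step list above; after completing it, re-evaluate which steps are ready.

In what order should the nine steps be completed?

(G) → (H) → (A) → (D) → (F) → (B) → (I) → (C) → (E)

(G) has no prerequisites → (G) first.
Ready: (H) and (I). (H) is listed earlier → (H).
(A), (F) and (I) are all available; (A) is listed earlier → (A).
Ready: (D), (F) and (I). (D) is listed earlier → (D).
Ready: (F) and (I). (F) is listed earlier → (F).
(B) now also ready, so the ready set is {(B), (I)}; (B) is listed earlier → (B).
(I) needed (G), now all done → (I).
(C) needed (B), (H) and (I), now all done → (C).
(E) needed (B), (C) and (I), now all done → (E).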